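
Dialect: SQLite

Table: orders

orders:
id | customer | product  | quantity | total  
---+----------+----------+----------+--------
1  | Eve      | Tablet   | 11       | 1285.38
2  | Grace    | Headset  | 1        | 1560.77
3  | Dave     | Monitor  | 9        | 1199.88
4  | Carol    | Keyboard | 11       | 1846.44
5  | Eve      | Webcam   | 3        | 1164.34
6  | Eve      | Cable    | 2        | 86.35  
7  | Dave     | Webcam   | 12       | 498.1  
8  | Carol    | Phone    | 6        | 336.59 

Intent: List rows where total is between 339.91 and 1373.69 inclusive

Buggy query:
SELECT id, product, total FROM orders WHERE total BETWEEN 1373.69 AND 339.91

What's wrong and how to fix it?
Bug: BETWEEN expects the lower bound first; with 1373.69 AND 339.91 the range is empty

Fix: Write BETWEEN 339.91 AND 1373.69

Corrected query:
SELECT id, product, total FROM orders WHERE total BETWEEN 339.91 AND 1373.69

Result:
id | product | total  
---+---------+--------
1  | Tablet  | 1285.38
3  | Monitor | 1199.88
5  | Webcam  | 1164.34
7  | Webcam  | 498.1  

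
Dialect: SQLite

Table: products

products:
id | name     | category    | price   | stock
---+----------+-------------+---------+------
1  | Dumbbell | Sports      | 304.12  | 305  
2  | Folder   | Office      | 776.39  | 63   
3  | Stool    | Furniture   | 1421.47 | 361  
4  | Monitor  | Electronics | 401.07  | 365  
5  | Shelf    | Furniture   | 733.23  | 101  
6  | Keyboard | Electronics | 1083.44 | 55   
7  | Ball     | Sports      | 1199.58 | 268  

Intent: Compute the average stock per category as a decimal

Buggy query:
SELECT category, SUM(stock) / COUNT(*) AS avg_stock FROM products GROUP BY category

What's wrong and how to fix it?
Bug: Both operands are integers, so '/' performs integer division and truncates

Fix: Multiply by 1.0 (or CAST to REAL) to force floating-point division

Corrected query:
SELECT category, SUM(stock) * 1.0 / COUNT(*) AS avg_stock FROM products GROUP BY category

Result:
category    | avg_stock
------------+----------
Electronics | 210      
Furniture   | 231      
Office      | 63       
Sports      | 286.5    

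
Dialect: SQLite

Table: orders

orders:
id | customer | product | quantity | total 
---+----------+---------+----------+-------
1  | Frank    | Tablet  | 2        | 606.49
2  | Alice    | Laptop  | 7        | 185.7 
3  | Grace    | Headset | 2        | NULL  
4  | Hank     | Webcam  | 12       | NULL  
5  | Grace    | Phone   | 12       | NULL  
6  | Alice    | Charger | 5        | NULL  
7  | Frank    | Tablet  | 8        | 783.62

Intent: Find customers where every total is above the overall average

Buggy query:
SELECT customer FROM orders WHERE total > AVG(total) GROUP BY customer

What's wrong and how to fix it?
Bug: WHERE evaluates per row before aggregation, so AVG() is unavailable

Fix: Use a subquery for AVG and a HAVING MIN(...) filter so the condition holds for every row in the group

Corrected query:
SELECT customer FROM orders GROUP BY customer HAVING MIN(total) > (SELECT AVG(total) FROM orders)

Result:
customer
--------
Frank   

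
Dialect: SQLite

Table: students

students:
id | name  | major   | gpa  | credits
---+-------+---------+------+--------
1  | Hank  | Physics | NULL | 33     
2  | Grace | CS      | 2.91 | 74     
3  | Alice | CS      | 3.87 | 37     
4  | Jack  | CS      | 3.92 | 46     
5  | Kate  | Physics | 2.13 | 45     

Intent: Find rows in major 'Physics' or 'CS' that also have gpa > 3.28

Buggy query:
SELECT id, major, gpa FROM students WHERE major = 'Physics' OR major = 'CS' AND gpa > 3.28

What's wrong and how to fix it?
Bug: AND binds tighter than OR, so this parses as major = 'Physics' OR (major = 'CS' AND gpa > 3.28)

Fix: Group the OR with parentheses (or use IN), then AND the threshold

Corrected query:
SELECT id, major, gpa FROM students WHERE (major = 'Physics' OR major = 'CS') AND gpa > 3.28

Result:
id | major | gpa 
---+-------+-----
3  | CS    | 3.87
4  | CS    | 3.92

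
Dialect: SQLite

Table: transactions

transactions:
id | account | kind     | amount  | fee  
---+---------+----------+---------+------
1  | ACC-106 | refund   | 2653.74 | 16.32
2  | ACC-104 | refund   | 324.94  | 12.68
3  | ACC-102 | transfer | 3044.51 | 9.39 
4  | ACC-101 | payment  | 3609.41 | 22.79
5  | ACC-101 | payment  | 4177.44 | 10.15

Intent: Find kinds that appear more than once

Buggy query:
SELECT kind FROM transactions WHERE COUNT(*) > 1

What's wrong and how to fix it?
Bug: WHERE can't reference COUNT(*); aggregates are computed after WHERE

Fix: GROUP BY kind, then filter groups with HAVING COUNT(*) > 1

Corrected query:
SELECT kind FROM transactions GROUP BY kind HAVING COUNT(*) > 1

Result:
kind   
-------
payment
refund 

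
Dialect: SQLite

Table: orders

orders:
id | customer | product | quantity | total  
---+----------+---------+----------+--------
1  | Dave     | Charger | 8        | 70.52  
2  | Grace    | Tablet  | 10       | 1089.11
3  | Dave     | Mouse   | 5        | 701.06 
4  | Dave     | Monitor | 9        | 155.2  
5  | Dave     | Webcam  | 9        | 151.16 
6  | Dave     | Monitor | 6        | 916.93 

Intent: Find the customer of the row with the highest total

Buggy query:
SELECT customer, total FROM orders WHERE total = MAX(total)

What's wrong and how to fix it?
Bug: MAX(total) is an aggregate and cannot be used directly in WHERE

Fix: Use a subquery: WHERE total = (SELECT MAX(total) FROM orders)

Corrected query:
SELECT customer, total FROM orders WHERE total = (SELECT MAX(total) FROM orders)

Result:
customer | total  
---------+--------
Grace    | 1089.11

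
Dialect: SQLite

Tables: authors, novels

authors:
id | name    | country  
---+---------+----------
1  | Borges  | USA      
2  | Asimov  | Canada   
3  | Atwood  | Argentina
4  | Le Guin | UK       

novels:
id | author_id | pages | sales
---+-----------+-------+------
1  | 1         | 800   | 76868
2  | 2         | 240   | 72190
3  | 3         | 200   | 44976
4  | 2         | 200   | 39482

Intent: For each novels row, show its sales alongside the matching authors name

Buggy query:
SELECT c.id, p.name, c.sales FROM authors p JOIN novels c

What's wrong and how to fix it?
Bug: JOIN with no ON clause produces a cartesian product; every novels row pairs with every authors row

Fix: Specify the join condition linking the foreign key to the parent id

Corrected query:
SELECT c.id, p.name, c.sales FROM authors p JOIN novels c ON c.author_id = p.id

Result:
id | name   | sales
---+--------+------
1  | Borges | 76868
2  | Asimov | 72190
3  | Atwood | 44976
4  | Asimov | 39482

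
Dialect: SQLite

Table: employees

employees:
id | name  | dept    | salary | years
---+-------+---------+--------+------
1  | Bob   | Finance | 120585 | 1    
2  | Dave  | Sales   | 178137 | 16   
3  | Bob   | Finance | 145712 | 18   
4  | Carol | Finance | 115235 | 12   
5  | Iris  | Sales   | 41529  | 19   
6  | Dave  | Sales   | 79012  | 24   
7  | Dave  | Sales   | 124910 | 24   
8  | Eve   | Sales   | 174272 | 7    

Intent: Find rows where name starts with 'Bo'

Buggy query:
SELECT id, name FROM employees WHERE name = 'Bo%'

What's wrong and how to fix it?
Bug: '=' compares the literal string including the % character; pattern matching needs LIKE

Fix: Replace '=' with LIKE so 'Bo%' is treated as a pattern

Corrected query:
SELECT id, name FROM employees WHERE name LIKE 'Bo%'

Result:
id | name
---+-----
1  | Bob 
3  | Bob 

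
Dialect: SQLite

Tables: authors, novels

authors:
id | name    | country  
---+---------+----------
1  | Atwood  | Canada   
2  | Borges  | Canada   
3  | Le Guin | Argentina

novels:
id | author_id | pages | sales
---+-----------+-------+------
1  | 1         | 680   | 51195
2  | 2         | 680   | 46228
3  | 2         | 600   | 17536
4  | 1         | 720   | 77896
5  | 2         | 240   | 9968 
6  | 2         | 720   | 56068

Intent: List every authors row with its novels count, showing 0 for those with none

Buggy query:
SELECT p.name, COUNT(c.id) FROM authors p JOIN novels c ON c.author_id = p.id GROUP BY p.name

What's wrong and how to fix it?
Bug: INNER JOIN drops authors rows that have no matching novels rows

Fix: Use LEFT JOIN so parents without children still appear (COUNT(c.id) gives 0)

Corrected query:
SELECT p.name, COUNT(c.id) FROM authors p LEFT JOIN novels c ON c.author_id = p.id GROUP BY p.name

Result:
name    | COUNT(c.id)
--------+------------
Atwood  | 2          
Borges  | 4          
Le Guin | 0          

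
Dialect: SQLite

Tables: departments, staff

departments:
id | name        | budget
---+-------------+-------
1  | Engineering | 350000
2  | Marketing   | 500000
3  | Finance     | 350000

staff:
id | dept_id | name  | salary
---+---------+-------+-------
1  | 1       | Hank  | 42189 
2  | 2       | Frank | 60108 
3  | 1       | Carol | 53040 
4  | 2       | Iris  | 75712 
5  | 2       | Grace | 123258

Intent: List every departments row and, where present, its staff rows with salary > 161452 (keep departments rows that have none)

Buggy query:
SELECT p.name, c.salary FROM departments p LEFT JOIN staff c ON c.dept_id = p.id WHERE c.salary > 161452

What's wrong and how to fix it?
Bug: A WHERE condition on the right-hand table after LEFT JOIN drops unmatched parents

Fix: Move the right-table condition into the ON clause so unmatched parents are kept

Corrected query:
SELECT p.name, c.salary FROM departments p LEFT JOIN staff c ON c.dept_id = p.id AND c.salary > 161452

Result:
name        | salary
------------+-------
Engineering | NULL  
Marketing   | NULL  
Finance     | NULL  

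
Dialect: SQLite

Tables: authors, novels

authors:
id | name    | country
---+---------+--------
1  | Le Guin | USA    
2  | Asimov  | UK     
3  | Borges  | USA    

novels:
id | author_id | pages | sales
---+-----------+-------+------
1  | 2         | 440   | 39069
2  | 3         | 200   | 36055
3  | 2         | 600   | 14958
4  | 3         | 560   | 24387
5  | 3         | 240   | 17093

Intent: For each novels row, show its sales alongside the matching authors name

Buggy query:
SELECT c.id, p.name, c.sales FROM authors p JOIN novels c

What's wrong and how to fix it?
Bug: JOIN with no ON clause produces a cartesian product; every novels row pairs with every authors row

Fix: Specify the join condition linking the foreign key to the parent id

Corrected query:
SELECT c.id, p.name, c.sales FROM authors p JOIN novels c ON c.author_id = p.id

Result:
id | name   | sales
---+--------+------
1  | Asimov | 39069
2  | Borges | 36055
3  | Asimov | 14958
4  | Borges | 24387
5  | Borges | 17093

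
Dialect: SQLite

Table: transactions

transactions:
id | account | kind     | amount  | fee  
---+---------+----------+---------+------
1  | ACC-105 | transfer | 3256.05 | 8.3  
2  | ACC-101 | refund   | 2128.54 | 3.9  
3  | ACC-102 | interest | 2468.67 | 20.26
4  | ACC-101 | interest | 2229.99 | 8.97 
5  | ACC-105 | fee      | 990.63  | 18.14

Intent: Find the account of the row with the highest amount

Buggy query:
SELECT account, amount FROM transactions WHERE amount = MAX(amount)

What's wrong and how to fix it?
Bug: MAX(amount) is an aggregate and cannot be used directly in WHERE

Fix: Wrap MAX in a scalar subquery so WHERE compares against a single value

Corrected query:
SELECT account, amount FROM transactions WHERE amount = (SELECT MAX(amount) FROM transactions)

Result:
account | amount 
--------+--------
ACC-105 | 3256.05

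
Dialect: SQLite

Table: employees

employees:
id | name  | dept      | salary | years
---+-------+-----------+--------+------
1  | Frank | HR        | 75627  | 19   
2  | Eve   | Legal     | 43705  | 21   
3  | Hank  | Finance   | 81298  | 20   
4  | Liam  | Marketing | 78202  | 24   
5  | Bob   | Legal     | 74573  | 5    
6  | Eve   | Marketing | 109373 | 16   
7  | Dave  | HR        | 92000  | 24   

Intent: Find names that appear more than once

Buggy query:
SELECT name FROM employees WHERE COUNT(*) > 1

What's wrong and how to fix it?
Bug: WHERE can't reference COUNT(*); aggregates are computed after WHERE

Fix: Group first, then use HAVING for the count condition

Corrected query:
SELECT name FROM employees GROUP BY name HAVING COUNT(*) > 1

Result:
name
----
Eve 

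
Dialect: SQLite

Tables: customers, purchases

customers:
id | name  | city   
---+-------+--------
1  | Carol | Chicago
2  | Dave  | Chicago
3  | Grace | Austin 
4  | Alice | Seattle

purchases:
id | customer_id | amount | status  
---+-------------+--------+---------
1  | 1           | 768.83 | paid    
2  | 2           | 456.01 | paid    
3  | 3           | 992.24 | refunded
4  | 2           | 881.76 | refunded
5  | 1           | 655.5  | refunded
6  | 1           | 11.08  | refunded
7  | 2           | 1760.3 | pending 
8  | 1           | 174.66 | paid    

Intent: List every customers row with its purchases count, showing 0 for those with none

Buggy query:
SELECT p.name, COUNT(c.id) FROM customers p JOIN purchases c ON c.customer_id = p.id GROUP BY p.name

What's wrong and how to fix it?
Bug: INNER JOIN drops customers rows that have no matching purchases rows

Fix: Switch to LEFT JOIN to retain unmatched parent rows

Corrected query:
SELECT p.name, COUNT(c.id) FROM customers p LEFT JOIN purchases c ON c.customer_id = p.id GROUP BY p.name

Result:
name  | COUNT(c.id)
------+------------
Alice | 0          
Carol | 4          
Dave  | 3          
Grace | 1          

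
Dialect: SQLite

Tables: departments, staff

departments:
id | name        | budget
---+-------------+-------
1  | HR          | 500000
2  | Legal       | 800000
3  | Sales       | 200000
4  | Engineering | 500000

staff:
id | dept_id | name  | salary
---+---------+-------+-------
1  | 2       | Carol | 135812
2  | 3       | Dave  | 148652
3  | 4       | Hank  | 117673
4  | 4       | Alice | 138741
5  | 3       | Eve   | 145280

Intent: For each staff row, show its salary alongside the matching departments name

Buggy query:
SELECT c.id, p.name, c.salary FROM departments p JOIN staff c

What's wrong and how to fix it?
Bug: Missing join condition: each staff row is matched to all departments rows instead of just its own

Fix: Add ON c.dept_id = p.id to the JOIN

Corrected query:
SELECT c.id, p.name, c.salary FROM departments p JOIN staff c ON c.dept_id = p.id

Result:
id | name        | salary
---+-------------+-------
1  | Legal       | 135812
2  | Sales       | 148652
3  | Engineering | 117673
4  | Engineering | 138741
5  | Sales       | 145280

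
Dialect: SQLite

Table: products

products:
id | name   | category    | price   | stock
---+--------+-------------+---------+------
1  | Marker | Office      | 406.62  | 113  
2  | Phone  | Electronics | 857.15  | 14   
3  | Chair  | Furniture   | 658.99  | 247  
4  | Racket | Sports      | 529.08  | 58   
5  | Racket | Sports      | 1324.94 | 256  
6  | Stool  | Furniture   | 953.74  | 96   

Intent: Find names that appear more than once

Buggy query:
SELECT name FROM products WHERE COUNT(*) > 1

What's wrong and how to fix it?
Bug: COUNT(*) is an aggregate and cannot be used in WHERE

Fix: Group first, then use HAVING for the count condition

Corrected query:
SELECT name FROM products GROUP BY name HAVING COUNT(*) > 1

Result:
name  
------
Racket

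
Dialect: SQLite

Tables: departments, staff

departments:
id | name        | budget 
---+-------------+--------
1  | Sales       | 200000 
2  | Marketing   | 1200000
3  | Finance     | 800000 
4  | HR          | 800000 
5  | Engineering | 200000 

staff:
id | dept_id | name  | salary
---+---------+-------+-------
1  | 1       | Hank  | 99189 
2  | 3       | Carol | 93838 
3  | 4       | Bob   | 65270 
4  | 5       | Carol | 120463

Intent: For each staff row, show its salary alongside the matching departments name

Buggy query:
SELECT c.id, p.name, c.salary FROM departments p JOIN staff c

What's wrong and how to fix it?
Bug: JOIN with no ON clause produces a cartesian product; every staff row pairs with every departments row

Fix: Add ON c.dept_id = p.id to the JOIN

Corrected query:
SELECT c.id, p.name, c.salary FROM departments p JOIN staff c ON c.dept_id = p.id

Result:
id | name        | salary
---+-------------+-------
1  | Sales       | 99189 
2  | Finance     | 93838 
3  | HR          | 65270 
4  | Engineering | 120463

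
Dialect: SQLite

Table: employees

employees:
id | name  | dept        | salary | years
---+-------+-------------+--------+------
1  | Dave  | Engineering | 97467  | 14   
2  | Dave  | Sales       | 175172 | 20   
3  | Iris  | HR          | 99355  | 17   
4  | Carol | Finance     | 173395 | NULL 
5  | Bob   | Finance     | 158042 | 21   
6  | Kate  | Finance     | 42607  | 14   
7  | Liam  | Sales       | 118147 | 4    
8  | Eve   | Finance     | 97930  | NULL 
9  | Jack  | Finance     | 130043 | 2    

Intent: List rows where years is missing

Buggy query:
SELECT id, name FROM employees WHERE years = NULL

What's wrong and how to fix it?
Bug: '= NULL' is always unknown in SQL three-valued logic, so no rows match

Fix: Use IS NULL to test for NULL

Corrected query:
SELECT id, name FROM employees WHERE years IS NULL

Result:
id | name 
---+------
4  | Carol
8  | Eve  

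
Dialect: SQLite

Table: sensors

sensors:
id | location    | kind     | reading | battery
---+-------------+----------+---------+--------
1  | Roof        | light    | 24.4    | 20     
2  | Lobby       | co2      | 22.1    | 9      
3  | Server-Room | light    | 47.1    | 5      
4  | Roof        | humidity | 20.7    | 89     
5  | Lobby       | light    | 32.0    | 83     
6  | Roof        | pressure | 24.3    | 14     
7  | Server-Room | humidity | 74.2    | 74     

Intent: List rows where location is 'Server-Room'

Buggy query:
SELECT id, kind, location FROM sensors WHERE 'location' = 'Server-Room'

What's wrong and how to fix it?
Bug: 'location' in single quotes is a string literal, not the column; the comparison is literal-vs-literal and never true

Fix: Reference the column as location without single quotes

Corrected query:
SELECT id, kind, location FROM sensors WHERE location = 'Server-Room'

Result:
id | kind     | location   
---+----------+------------
3  | light    | Server-Room
7  | humidity | Server-Room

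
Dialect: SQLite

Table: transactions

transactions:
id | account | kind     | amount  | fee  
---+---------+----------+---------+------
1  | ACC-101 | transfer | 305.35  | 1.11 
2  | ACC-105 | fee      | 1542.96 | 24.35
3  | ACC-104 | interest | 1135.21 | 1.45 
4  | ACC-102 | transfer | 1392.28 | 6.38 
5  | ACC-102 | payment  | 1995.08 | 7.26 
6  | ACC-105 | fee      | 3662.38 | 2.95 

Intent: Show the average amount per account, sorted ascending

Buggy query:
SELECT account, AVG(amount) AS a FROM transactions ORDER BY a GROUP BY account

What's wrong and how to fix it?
Bug: GROUP BY must precede ORDER BY

Fix: Move ORDER BY to the end, after GROUP BY

Corrected query:
SELECT account, AVG(amount) AS a FROM transactions GROUP BY account ORDER BY a

Result:
account | a      
--------+--------
ACC-101 | 305.35 
ACC-104 | 1135.21
ACC-102 | 1693.68
ACC-105 | 2602.67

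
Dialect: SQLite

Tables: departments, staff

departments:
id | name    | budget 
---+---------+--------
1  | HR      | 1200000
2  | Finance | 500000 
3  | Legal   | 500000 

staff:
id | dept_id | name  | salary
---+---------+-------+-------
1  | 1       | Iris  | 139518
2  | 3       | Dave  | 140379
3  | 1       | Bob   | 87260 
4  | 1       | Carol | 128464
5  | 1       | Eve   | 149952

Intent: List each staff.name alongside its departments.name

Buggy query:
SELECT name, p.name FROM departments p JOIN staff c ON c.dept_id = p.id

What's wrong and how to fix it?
Bug: Both tables have a 'name' column; the unqualified reference is ambiguous

Fix: Qualify the column with its table alias (c.name)

Corrected query:
SELECT c.name, p.name FROM departments p JOIN staff c ON c.dept_id = p.id

Result:
name  | name 
------+------
Iris  | HR   
Dave  | Legal
Bob   | HR   
Carol | HR   
Eve   | HR   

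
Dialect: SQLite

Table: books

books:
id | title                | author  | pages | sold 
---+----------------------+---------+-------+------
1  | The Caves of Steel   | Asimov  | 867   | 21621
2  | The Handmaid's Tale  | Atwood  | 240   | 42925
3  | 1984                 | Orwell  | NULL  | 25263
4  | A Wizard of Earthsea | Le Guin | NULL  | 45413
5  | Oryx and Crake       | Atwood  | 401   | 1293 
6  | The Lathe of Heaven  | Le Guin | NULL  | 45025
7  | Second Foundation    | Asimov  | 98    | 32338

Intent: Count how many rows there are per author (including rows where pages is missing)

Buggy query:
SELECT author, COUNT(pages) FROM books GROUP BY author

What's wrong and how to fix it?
Bug: COUNT(pages) skips NULLs, so groups with missing pages are undercounted

Fix: Replace COUNT(pages) with COUNT(*)

Corrected query:
SELECT author, COUNT(*) FROM books GROUP BY author

Result:
author  | COUNT(*)
--------+---------
Asimov  | 2       
Atwood  | 2       
Le Guin | 2       
Orwell  | 1       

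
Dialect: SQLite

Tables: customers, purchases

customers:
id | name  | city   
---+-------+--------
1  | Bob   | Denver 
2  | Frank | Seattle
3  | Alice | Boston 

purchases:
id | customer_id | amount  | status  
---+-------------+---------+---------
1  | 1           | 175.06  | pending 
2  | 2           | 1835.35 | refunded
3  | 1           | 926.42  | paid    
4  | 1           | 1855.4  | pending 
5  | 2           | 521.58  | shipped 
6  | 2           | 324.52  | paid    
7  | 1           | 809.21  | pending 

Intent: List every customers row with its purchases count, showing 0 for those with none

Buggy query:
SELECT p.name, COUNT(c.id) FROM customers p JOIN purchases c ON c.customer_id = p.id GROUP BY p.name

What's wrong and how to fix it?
Bug: An inner join excludes parents with zero children

Fix: Use LEFT JOIN so parents without children still appear (COUNT(c.id) gives 0)

Corrected query:
SELECT p.name, COUNT(c.id) FROM customers p LEFT JOIN purchases c ON c.customer_id = p.id GROUP BY p.name

Result:
name  | COUNT(c.id)
------+------------
Alice | 0          
Bob   | 4          
Frank | 3          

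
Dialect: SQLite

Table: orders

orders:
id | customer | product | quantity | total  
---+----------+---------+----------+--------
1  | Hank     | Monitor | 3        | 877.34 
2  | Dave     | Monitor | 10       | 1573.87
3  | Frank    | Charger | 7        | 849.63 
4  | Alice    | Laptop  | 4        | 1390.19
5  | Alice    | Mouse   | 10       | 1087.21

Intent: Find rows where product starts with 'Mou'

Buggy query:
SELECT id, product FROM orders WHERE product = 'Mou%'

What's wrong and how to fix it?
Bug: Wildcards only work with LIKE; '=' treats '%' as a literal character

Fix: Use LIKE for wildcard pattern matching

Corrected query:
SELECT id, product FROM orders WHERE product LIKE 'Mou%'

Result:
id | product
---+--------
5  | Mouse  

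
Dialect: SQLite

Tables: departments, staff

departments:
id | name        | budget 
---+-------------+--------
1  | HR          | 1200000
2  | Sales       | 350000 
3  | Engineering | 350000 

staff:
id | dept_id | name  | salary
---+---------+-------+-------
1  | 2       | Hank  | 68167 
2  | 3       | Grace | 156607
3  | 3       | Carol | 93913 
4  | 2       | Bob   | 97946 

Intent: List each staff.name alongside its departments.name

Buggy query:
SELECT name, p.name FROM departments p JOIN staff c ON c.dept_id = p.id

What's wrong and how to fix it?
Bug: 'name' exists in both joined tables, so the database can't tell which one is meant

Fix: Prefix ambiguous columns with the table alias

Corrected query:
SELECT c.name, p.name FROM departments p JOIN staff c ON c.dept_id = p.id

Result:
name  | name       
------+------------
Hank  | Sales      
Grace | Engineering
Carol | Engineering
Bob   | Sales      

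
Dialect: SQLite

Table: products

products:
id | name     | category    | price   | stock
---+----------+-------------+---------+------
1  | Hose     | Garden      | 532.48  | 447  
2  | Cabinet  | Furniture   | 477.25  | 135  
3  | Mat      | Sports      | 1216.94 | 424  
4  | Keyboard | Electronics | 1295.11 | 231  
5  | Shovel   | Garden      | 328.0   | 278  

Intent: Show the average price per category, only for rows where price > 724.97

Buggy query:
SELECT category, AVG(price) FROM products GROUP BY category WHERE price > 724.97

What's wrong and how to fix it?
Bug: Row-level WHERE must come before GROUP BY in the clause order

Fix: Move the WHERE clause before GROUP BY

Corrected query:
SELECT category, AVG(price) FROM products WHERE price > 724.97 GROUP BY category

Result:
category    | AVG(price)
------------+-----------
Electronics | 1295.11   
Sports      | 1216.94   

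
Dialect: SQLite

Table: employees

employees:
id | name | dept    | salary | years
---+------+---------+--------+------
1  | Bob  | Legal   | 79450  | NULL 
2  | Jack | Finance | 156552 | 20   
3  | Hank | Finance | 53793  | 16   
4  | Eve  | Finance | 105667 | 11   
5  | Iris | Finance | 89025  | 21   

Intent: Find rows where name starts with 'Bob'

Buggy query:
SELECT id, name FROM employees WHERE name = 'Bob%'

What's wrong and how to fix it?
Bug: '=' compares the literal string including the % character; pattern matching needs LIKE

Fix: Replace '=' with LIKE so 'Bob%' is treated as a pattern

Corrected query:
SELECT id, name FROM employees WHERE name LIKE 'Bob%'

Result:
id | name
---+-----
1  | Bob 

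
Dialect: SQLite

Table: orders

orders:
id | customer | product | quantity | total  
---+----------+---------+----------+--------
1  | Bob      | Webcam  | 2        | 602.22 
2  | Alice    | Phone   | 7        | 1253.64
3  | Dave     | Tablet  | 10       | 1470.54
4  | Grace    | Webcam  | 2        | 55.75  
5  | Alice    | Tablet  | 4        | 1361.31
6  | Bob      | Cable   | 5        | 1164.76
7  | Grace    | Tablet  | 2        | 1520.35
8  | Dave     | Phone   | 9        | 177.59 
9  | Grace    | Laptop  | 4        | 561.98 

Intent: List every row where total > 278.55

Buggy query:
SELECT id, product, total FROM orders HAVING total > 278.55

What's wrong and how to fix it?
Bug: This is a non-aggregate query (no GROUP BY, no aggregates), so in SQLite the HAVING clause is invalid here; a row-level condition belongs in WHERE

Fix: Use WHERE for row-level filtering

Corrected query:
SELECT id, product, total FROM orders WHERE total > 278.55

Result:
id | product | total  
---+---------+--------
1  | Webcam  | 602.22 
2  | Phone   | 1253.64
3  | Tablet  | 1470.54
5  | Tablet  | 1361.31
6  | Cable   | 1164.76
7  | Tablet  | 1520.35
9  | Laptop  | 561.98 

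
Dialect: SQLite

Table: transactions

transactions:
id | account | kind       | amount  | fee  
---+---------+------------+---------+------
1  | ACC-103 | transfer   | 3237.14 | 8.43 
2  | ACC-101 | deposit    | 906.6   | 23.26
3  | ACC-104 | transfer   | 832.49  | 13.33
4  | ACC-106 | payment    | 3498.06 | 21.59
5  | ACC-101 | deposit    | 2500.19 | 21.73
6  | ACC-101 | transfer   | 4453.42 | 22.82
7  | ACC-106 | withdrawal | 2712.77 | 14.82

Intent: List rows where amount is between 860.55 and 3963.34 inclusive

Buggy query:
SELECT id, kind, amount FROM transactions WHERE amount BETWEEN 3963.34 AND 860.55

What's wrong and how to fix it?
Bug: The bounds are reversed; BETWEEN a AND b requires a <= b to match anything

Fix: Write BETWEEN 860.55 AND 3963.34

Corrected query:
SELECT id, kind, amount FROM transactions WHERE amount BETWEEN 860.55 AND 3963.34

Result:
id | kind       | amount 
---+------------+--------
1  | transfer   | 3237.14
2  | deposit    | 906.6  
4  | payment    | 3498.06
5  | deposit    | 2500.19
7  | withdrawal | 2712.77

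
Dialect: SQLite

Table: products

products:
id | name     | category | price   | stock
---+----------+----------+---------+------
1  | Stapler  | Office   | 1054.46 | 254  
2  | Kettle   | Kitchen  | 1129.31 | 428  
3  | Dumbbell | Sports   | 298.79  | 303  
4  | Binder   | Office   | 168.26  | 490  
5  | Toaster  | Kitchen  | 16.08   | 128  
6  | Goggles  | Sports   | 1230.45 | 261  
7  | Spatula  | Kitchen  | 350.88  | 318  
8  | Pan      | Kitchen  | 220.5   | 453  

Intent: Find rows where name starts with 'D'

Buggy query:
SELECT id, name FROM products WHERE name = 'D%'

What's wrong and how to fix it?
Bug: '=' compares the literal string including the % character; pattern matching needs LIKE

Fix: Use LIKE for wildcard pattern matching

Corrected query:
SELECT id, name FROM products WHERE name LIKE 'D%'

Result:
id | name    
---+---------
3  | Dumbbell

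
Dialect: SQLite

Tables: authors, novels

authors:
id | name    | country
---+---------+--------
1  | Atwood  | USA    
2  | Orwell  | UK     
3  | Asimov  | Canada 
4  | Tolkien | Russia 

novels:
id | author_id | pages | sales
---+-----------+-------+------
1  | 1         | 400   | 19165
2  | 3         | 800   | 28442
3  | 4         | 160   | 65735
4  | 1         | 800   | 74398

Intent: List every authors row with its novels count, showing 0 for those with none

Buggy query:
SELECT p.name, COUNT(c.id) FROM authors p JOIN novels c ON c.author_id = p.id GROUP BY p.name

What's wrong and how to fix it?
Bug: An inner join excludes parents with zero children

Fix: Switch to LEFT JOIN to retain unmatched parent rows

Corrected query:
SELECT p.name, COUNT(c.id) FROM authors p LEFT JOIN novels c ON c.author_id = p.id GROUP BY p.name

Result:
name    | COUNT(c.id)
--------+------------
Asimov  | 1          
Atwood  | 2          
Orwell  | 0          
Tolkien | 1          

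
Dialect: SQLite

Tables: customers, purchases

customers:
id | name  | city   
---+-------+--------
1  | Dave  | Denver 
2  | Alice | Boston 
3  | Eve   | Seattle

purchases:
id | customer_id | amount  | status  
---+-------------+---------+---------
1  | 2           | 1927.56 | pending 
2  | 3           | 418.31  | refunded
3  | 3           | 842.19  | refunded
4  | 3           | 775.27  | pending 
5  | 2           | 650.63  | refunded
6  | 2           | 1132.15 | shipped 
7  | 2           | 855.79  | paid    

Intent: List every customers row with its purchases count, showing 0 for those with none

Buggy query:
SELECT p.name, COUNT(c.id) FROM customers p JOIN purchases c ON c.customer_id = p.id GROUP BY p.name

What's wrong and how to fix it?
Bug: An inner join excludes parents with zero children

Fix: Use LEFT JOIN so parents without children still appear (COUNT(c.id) gives 0)

Corrected query:
SELECT p.name, COUNT(c.id) FROM customers p LEFT JOIN purchases c ON c.customer_id = p.id GROUP BY p.name

Result:
name  | COUNT(c.id)
------+------------
Alice | 4          
Dave  | 0          
Eve   | 3          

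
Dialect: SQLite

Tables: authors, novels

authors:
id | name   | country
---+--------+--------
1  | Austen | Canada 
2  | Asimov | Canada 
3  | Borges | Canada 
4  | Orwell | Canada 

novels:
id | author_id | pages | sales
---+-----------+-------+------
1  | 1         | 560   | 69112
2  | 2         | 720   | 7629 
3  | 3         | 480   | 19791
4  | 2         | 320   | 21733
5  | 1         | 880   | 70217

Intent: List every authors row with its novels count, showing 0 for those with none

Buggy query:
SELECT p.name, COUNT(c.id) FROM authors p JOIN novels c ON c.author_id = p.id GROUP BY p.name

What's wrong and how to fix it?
Bug: An inner join excludes parents with zero children

Fix: Switch to LEFT JOIN to retain unmatched parent rows

Corrected query:
SELECT p.name, COUNT(c.id) FROM authors p LEFT JOIN novels c ON c.author_id = p.id GROUP BY p.name

Result:
name   | COUNT(c.id)
-------+------------
Asimov | 2          
Austen | 2          
Borges | 1          
Orwell | 0          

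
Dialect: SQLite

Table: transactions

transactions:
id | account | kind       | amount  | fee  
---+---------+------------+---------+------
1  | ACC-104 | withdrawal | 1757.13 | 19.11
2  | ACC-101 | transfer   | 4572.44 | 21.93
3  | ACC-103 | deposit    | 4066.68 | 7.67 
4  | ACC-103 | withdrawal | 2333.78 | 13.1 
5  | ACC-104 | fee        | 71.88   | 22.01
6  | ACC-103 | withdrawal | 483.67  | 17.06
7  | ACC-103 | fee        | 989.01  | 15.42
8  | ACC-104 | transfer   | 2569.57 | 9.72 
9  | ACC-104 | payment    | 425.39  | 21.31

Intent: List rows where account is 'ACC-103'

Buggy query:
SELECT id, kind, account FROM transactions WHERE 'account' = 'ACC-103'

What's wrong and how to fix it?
Bug: 'account' in single quotes is a string literal, not the column; the comparison is literal-vs-literal and never true

Fix: Reference the column as account without single quotes

Corrected query:
SELECT id, kind, account FROM transactions WHERE account = 'ACC-103'

Result:
id | kind       | account
---+------------+--------
3  | deposit    | ACC-103
4  | withdrawal | ACC-103
6  | withdrawal | ACC-103
7  | fee        | ACC-103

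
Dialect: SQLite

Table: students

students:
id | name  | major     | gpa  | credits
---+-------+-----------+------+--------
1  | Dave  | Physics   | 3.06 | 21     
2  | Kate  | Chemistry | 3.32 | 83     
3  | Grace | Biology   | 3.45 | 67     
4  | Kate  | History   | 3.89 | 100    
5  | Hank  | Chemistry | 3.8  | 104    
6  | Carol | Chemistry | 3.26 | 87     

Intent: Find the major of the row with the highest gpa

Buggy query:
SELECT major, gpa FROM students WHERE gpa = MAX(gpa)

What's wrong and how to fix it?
Bug: WHERE is evaluated per row; an aggregate over the whole table isn't defined there

Fix: Wrap MAX in a scalar subquery so WHERE compares against a single value

Corrected query:
SELECT major, gpa FROM students WHERE gpa = (SELECT MAX(gpa) FROM students)

Result:
major   | gpa 
--------+-----
History | 3.89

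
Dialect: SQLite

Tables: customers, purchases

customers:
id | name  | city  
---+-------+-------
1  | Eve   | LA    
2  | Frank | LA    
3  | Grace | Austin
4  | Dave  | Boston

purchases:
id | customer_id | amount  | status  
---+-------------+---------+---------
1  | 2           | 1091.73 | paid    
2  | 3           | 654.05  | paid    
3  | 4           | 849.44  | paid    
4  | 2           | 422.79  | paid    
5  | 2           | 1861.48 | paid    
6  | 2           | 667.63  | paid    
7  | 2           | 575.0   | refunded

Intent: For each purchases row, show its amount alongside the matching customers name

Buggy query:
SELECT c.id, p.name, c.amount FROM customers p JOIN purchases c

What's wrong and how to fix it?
Bug: JOIN with no ON clause produces a cartesian product; every purchases row pairs with every customers row

Fix: Specify the join condition linking the foreign key to the parent id

Corrected query:
SELECT c.id, p.name, c.amount FROM customers p JOIN purchases c ON c.customer_id = p.id

Result:
id | name  | amount 
---+-------+--------
1  | Frank | 1091.73
2  | Grace | 654.05 
3  | Dave  | 849.44 
4  | Frank | 422.79 
5  | Frank | 1861.48
6  | Frank | 667.63 
7  | Frank | 575    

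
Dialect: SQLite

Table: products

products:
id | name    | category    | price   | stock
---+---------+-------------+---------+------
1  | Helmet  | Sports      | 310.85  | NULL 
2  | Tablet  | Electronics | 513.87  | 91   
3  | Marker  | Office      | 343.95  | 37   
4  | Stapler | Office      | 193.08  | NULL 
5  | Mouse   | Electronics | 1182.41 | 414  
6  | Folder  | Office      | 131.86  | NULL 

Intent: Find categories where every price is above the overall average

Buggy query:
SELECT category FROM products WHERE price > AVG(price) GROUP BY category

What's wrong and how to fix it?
Bug: WHERE evaluates per row before aggregation, so AVG() is unavailable

Fix: Compute the overall average in a scalar subquery and compare each group's MIN against it in HAVING

Corrected query:
SELECT category FROM products GROUP BY category HAVING MIN(price) > (SELECT AVG(price) FROM products)

Result:
category   
-----------
Electronics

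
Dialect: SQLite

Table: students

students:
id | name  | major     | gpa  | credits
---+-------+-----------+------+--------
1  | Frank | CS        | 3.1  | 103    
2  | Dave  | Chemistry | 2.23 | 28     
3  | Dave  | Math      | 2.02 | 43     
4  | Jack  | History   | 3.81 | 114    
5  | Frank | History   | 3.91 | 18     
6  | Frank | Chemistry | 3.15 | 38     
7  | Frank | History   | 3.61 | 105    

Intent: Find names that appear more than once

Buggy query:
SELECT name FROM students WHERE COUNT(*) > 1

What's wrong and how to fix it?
Bug: COUNT(*) is an aggregate and cannot be used in WHERE

Fix: Group first, then use HAVING for the count condition

Corrected query:
SELECT name FROM students GROUP BY name HAVING COUNT(*) > 1

Result:
name 
-----
Dave 
Frank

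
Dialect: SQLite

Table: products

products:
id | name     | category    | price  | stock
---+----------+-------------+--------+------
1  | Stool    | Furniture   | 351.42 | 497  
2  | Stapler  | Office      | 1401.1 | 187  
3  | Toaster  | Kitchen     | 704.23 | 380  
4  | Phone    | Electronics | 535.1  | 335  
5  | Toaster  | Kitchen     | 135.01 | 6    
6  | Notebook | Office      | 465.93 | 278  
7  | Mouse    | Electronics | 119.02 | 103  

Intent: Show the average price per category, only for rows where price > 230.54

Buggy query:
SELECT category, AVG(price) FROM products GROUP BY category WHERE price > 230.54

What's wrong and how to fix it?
Bug: Row-level WHERE must come before GROUP BY in the clause order

Fix: Move the WHERE clause before GROUP BY

Corrected query:
SELECT category, AVG(price) FROM products WHERE price > 230.54 GROUP BY category

Result:
category    | AVG(price)
------------+-----------
Electronics | 535.1     
Furniture   | 351.42    
Kitchen     | 704.23    
Office      | 933.515   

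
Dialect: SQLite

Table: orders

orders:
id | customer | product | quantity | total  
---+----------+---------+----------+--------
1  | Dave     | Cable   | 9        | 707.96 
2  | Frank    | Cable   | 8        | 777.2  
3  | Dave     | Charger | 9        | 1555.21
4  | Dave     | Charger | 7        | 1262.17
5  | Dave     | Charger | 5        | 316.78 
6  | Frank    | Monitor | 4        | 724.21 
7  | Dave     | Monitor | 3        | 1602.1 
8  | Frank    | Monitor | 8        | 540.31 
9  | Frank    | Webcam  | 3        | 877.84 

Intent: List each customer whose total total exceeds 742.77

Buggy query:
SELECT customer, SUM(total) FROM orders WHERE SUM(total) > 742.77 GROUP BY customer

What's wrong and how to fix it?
Bug: WHERE runs before GROUP BY, so aggregates aren't available there

Fix: Use HAVING (which filters groups after aggregation) instead of WHERE

Corrected query:
SELECT customer, SUM(total) FROM orders GROUP BY customer HAVING SUM(total) > 742.77

Result:
customer | SUM(total)
---------+-----------
Dave     | 5444.22   
Frank    | 2919.56   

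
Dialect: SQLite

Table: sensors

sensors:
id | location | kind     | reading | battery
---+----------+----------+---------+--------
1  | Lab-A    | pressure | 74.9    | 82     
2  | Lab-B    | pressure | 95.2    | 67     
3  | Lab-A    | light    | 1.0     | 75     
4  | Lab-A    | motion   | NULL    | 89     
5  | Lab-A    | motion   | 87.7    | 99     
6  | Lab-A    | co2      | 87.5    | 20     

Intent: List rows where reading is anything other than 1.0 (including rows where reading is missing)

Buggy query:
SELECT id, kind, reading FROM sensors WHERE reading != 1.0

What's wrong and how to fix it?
Bug: 'reading != 1.0' is unknown when reading is NULL, so NULL rows are silently excluded

Fix: Handle NULL separately with IS NULL alongside the inequality

Corrected query:
SELECT id, kind, reading FROM sensors WHERE reading != 1.0 OR reading IS NULL

Result:
id | kind     | reading
---+----------+--------
1  | pressure | 74.9   
2  | pressure | 95.2   
4  | motion   | NULL   
5  | motion   | 87.7   
6  | co2      | 87.5   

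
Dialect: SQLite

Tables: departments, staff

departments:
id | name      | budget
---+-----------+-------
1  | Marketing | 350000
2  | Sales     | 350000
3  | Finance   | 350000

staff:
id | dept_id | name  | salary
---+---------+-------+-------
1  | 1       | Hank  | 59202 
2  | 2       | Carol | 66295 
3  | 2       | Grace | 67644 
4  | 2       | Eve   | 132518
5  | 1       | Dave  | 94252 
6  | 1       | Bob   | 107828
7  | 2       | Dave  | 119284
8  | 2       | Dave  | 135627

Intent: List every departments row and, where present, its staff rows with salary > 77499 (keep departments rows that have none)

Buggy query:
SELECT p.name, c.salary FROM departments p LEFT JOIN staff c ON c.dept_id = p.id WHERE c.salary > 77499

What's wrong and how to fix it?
Bug: Filtering c.salary in WHERE discards the NULL rows produced by LEFT JOIN, turning it into an inner join

Fix: Put 'c.salary > 77499' in the JOIN's ON clause instead of WHERE

Corrected query:
SELECT p.name, c.salary FROM departments p LEFT JOIN staff c ON c.dept_id = p.id AND c.salary > 77499

Result:
name      | salary
----------+-------
Marketing | 94252 
Marketing | 107828
Sales     | 119284
Sales     | 132518
Sales     | 135627
Finance   | NULL  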